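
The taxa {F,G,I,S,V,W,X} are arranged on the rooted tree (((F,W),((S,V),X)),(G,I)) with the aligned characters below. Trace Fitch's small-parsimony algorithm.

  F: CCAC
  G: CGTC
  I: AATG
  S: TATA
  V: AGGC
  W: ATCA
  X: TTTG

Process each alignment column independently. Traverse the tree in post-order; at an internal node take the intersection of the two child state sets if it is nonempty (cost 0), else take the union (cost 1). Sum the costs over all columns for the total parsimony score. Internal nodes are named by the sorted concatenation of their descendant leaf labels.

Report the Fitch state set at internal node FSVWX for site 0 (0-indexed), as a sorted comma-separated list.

A,C,T

[col 0] FW: children F:{C}, W:{A} ∪→ {A,C}; cost 1
[col 0] SV: children S:{T}, V:{A} ∪→ {A,T}; cost 1
[col 0] SVX: children SV:{A,T}, X:{T} ∩→ {T}; cost 0
[col 0] FSVWX: children FW:{A,C}, SVX:{T} ∪→ {A,C,T}; cost 1
[col 0] GI: children G:{C}, I:{A} ∪→ {A,C}; cost 1
[col 0] FGISVWX: children FSVWX:{A,C,T}, GI:{A,C} ∩→ {A,C}; cost 0
[col 1] FW: children F:{C}, W:{T} ∪→ {C,T}; cost 1
[col 1] SV: children S:{A}, V:{G} ∪→ {A,G}; cost 1
[col 1] SVX: children SV:{A,G}, X:{T} ∪→ {A,G,T}; cost 1
[col 1] FSVWX: children FW:{C,T}, SVX:{A,G,T} ∩→ {T}; cost 0
[col 1] GI: children G:{G}, I:{A} ∪→ {A,G}; cost 1
[col 1] FGISVWX: children FSVWX:{T}, GI:{A,G} ∪→ {A,G,T}; cost 1
[col 2] FW: children F:{A}, W:{C} ∪→ {A,C}; cost 1
[col 2] SV: children S:{T}, V:{G} ∪→ {G,T}; cost 1
[col 2] SVX: children SV:{G,T}, X:{T} ∩→ {T}; cost 0
[col 2] FSVWX: children FW:{A,C}, SVX:{T} ∪→ {A,C,T}; cost 1
[col 2] GI: children G:{T}, I:{T} ∩→ {T}; cost 0
[col 2] FGISVWX: children FSVWX:{A,C,T}, GI:{T} ∩→ {T}; cost 0
[col 3] FW: children F:{C}, W:{A} ∪→ {A,C}; cost 1
[col 3] SV: children S:{A}, V:{C} ∪→ {A,C}; cost 1
[col 3] SVX: children SV:{A,C}, X:{G} ∪→ {A,C,G}; cost 1
[col 3] FSVWX: children FW:{A,C}, SVX:{A,C,G} ∩→ {A,C}; cost 0
[col 3] GI: children G:{C}, I:{G} ∪→ {C,G}; cost 1
[col 3] FGISVWX: children FSVWX:{A,C}, GI:{C,G} ∩→ {C}; cost 0
per-site changes: [4, 5, 3, 4]; total = 16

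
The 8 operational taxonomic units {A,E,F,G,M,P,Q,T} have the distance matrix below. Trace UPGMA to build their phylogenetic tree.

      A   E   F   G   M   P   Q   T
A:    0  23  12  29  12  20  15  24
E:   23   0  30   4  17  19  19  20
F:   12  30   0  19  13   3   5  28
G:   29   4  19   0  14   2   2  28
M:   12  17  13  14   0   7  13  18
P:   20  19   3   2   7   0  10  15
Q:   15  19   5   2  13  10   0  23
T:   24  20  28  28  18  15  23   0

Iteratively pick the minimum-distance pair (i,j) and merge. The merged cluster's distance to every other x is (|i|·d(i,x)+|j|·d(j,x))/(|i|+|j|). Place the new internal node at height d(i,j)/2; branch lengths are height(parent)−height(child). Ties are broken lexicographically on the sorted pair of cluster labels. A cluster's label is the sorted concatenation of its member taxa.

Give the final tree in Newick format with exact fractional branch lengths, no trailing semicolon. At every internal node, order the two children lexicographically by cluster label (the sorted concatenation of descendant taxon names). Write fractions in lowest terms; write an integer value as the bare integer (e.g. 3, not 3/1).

1. join G+P (d=2) ⇒ GP; edges |G|=1, |P|=1
  updated: d(A,GP)=49/2, d(E,GP)=23/2, d(F,GP)=11, d(GP,M)=21/2, d(GP,Q)=6, d(GP,T)=43/2
2. join F+Q (d=5) ⇒ FQ; edges |F|=5/2, |Q|=5/2
  updated: d(A,FQ)=27/2, d(E,FQ)=49/2, d(FQ,GP)=17/2, d(FQ,M)=13, d(FQ,T)=51/2
3. join FQ+GP (d=17/2) ⇒ FGPQ; edges |FQ|=7/4, |GP|=13/4
  updated: d(A,FGPQ)=19, d(E,FGPQ)=18, d(FGPQ,M)=47/4, d(FGPQ,T)=47/2
4. join FGPQ+M (d=47/4) ⇒ FGMPQ; edges |FGPQ|=13/8, |M|=47/8
  updated: d(A,FGMPQ)=88/5, d(E,FGMPQ)=89/5, d(FGMPQ,T)=112/5
5. join A+FGMPQ (d=88/5) ⇒ AFGMPQ; edges |A|=44/5, |FGMPQ|=117/40
  updated: d(AFGMPQ,E)=56/3, d(AFGMPQ,T)=68/3
6. join AFGMPQ+E (d=56/3) ⇒ AEFGMPQ; edges |AFGMPQ|=8/15, |E|=28/3
  updated: d(AEFGMPQ,T)=156/7
7. join AEFGMPQ+T (d=156/7) ⇒ AEFGMPQT; edges |AEFGMPQ|=38/21, |T|=78/7
final tree: (((A:44/5,(((F:5/2,Q:5/2):7/4,(G:1,P:1):13/4):13/8,M:47/8):117/40):8/15,E:28/3):38/21,T:78/7)
total length: 45397/840

(((A:44/5,(((F:5/2,Q:5/2):7/4,(G:1,P:1):13/4):13/8,M:47/8):117/40):8/15,E:28/3):38/21,T:78/7)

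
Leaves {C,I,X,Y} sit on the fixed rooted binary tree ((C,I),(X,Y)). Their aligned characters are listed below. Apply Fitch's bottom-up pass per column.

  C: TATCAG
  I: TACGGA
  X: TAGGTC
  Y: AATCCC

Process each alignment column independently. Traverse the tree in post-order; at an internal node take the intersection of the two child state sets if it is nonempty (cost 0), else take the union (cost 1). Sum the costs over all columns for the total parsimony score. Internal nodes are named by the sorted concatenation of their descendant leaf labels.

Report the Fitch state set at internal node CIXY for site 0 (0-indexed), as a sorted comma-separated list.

T

CI@0: {T} ∩ {T} = {T} (intersection, +0)
XY@0: {T} ∪ {A} = {A,T} (union, +1)
CIXY@0: {T} ∩ {A,T} = {T} (intersection, +0)
CI@1: {A} ∩ {A} = {A} (intersection, +0)
XY@1: {A} ∩ {A} = {A} (intersection, +0)
CIXY@1: {A} ∩ {A} = {A} (intersection, +0)
CI@2: {T} ∪ {C} = {C,T} (union, +1)
XY@2: {G} ∪ {T} = {G,T} (union, +1)
CIXY@2: {C,T} ∩ {G,T} = {T} (intersection, +0)
CI@3: {C} ∪ {G} = {C,G} (union, +1)
XY@3: {G} ∪ {C} = {C,G} (union, +1)
CIXY@3: {C,G} ∩ {C,G} = {C,G} (intersection, +0)
CI@4: {A} ∪ {G} = {A,G} (union, +1)
XY@4: {T} ∪ {C} = {C,T} (union, +1)
CIXY@4: {A,G} ∪ {C,T} = {A,C,G,T} (union, +1)
CI@5: {G} ∪ {A} = {A,G} (union, +1)
XY@5: {C} ∩ {C} = {C} (intersection, +0)
CIXY@5: {A,G} ∪ {C} = {A,C,G} (union, +1)
per-site changes: [1, 0, 2, 2, 3, 2]; total = 10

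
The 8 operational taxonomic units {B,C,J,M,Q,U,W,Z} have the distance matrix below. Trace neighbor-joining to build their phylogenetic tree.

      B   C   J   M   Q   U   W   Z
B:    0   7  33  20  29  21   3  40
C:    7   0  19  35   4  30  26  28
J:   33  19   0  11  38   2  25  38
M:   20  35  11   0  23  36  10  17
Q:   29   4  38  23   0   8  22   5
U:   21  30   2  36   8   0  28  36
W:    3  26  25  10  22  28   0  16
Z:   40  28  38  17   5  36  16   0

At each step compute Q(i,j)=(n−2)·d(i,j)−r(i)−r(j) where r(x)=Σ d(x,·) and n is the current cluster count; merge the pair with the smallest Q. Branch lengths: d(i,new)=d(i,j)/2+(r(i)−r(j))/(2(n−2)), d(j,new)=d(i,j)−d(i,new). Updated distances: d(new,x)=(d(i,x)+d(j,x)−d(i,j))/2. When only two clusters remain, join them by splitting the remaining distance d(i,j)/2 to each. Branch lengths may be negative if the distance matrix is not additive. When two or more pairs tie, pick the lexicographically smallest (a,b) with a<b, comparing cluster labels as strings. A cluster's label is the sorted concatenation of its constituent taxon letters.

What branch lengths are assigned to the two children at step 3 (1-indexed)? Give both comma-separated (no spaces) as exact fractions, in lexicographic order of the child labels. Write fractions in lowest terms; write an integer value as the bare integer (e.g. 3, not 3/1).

iteration 1: select J,U (d=2, Q=-315); attach at lengths (17/12, 7/12); label the merged cluster JU
  updated: d(B,JU)=26, d(C,JU)=47/2, d(JU,M)=45/2, d(JU,Q)=22, d(JU,W)=51/2, d(JU,Z)=36
iteration 2: select Q,Z (d=5, Q=-222); attach at lengths (-6/5, 31/5); label the merged cluster QZ
  updated: d(B,QZ)=32, d(C,QZ)=27/2, d(JU,QZ)=53/2, d(M,QZ)=35/2, d(QZ,W)=33/2
iteration 3: select B,C (d=7, Q=-165); attach at lengths (11/8, 45/8); label the merged cluster BC
  updated: d(BC,JU)=85/4, d(BC,M)=24, d(BC,QZ)=77/4, d(BC,W)=11
iteration 4: select BC,JU (d=85/4, Q=-215/2); attach at lengths (29/4, 14); label the merged cluster BCJU
  updated: d(BCJU,M)=101/8, d(BCJU,QZ)=49/4, d(BCJU,W)=61/8
iteration 5: select BCJU,QZ (d=49/4, Q=-217/4); attach at lengths (43/16, 153/16); label the merged cluster BCJQUZ
  updated: d(BCJQUZ,M)=143/16, d(BCJQUZ,W)=95/16
iteration 6: select BCJQUZ,M (d=143/16, Q=-199/8); attach at lengths (39/16, 13/2); label the merged cluster BCJMQUZ
  updated: d(BCJMQUZ,W)=7/2
iteration 7: select BCJMQUZ,W (d=7/2); attach at lengths (7/4, 7/4); label the merged cluster BCJMQUWZ
final tree: (((((B:11/8,C:45/8):29/4,(J:17/12,U:7/12):14):43/16,(Q:-6/5,Z:31/5):153/16):39/16,M:13/2):7/4,W:7/4)
total length: 959/16

11/8,45/8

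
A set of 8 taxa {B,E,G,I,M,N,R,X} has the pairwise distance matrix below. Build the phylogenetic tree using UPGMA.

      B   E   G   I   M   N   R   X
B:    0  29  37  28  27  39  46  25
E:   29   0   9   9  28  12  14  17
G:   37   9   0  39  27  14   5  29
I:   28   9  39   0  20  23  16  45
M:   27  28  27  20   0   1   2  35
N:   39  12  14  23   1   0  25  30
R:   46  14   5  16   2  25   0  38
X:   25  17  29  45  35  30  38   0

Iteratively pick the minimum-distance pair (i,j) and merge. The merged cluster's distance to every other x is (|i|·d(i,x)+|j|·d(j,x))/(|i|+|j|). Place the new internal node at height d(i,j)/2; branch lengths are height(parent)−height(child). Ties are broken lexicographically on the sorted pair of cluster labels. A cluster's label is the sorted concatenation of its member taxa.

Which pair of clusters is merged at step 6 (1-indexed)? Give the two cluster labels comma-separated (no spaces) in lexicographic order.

B,X

step 1: merge (M,N) at d=1; branch lengths M→1/2, N→1/2; new cluster MN
  updated: d(B,MN)=33, d(E,MN)=20, d(G,MN)=41/2, d(I,MN)=43/2, d(MN,R)=27/2, d(MN,X)=65/2
step 2: merge (G,R) at d=5; branch lengths G→5/2, R→5/2; new cluster GR
  updated: d(B,GR)=83/2, d(E,GR)=23/2, d(GR,I)=55/2, d(GR,MN)=17, d(GR,X)=67/2
step 3: merge (E,I) at d=9; branch lengths E→9/2, I→9/2; new cluster EI
  updated: d(B,EI)=57/2, d(EI,GR)=39/2, d(EI,MN)=83/4, d(EI,X)=31
step 4: merge (GR,MN) at d=17; branch lengths GR→6, MN→8; new cluster GMNR
  updated: d(B,GMNR)=149/4, d(EI,GMNR)=161/8, d(GMNR,X)=33
step 5: merge (EI,GMNR) at d=161/8; branch lengths EI→89/16, GMNR→25/16; new cluster EGIMNR
  updated: d(B,EGIMNR)=103/3, d(EGIMNR,X)=97/3
step 6: merge (B,X) at d=25; branch lengths B→25/2, X→25/2; new cluster BX
  updated: d(BX,EGIMNR)=100/3
step 7: merge (BX,EGIMNR) at d=100/3; branch lengths BX→25/6, EGIMNR→317/48; new cluster BEGIMNRX
final tree: ((B:25/2,X:25/2):25/6,((E:9/2,I:9/2):89/16,((G:5/2,R:5/2):6,(M:1/2,N:1/2):8):25/16):317/48)
total length: 3451/48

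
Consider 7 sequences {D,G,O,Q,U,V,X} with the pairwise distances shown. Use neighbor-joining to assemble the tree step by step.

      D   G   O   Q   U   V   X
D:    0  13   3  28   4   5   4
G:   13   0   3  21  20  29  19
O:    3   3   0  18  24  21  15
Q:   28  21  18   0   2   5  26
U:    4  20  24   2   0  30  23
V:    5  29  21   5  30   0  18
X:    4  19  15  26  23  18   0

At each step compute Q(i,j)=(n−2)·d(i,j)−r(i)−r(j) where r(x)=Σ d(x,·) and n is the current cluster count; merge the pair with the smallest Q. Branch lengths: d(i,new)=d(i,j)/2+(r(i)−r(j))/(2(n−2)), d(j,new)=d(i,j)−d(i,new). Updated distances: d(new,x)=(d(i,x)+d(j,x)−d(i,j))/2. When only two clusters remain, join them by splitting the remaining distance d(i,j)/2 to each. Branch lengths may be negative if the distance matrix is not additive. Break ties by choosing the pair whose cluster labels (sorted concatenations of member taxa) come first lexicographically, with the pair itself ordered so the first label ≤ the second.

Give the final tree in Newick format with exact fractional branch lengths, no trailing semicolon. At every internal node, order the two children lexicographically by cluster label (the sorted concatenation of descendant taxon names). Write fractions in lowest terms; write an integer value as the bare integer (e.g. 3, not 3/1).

iteration 1: select Q,U (d=2, Q=-193); attach at lengths (7/10, 13/10); label the merged cluster QU
  updated: d(D,QU)=15, d(G,QU)=39/2, d(O,QU)=20, d(QU,V)=33/2, d(QU,X)=47/2
iteration 2: select G,O (d=3, Q=-267/2); attach at lengths (67/16, -19/16); label the merged cluster GO
  updated: d(D,GO)=13/2, d(GO,QU)=73/4, d(GO,V)=47/2, d(GO,X)=31/2
iteration 3: select QU,V (d=33/2, Q=-347/4); attach at lengths (239/24, 157/24); label the merged cluster QUV
  updated: d(D,QUV)=7/4, d(GO,QUV)=101/8, d(QUV,X)=25/2
iteration 4: select D,X (d=4, Q=-145/4); attach at lengths (-47/16, 111/16); label the merged cluster DX
  updated: d(DX,GO)=9, d(DX,QUV)=41/8
iteration 5: select DX,GO (d=9, Q=-107/4); attach at lengths (3/4, 33/4); label the merged cluster DGOX
  updated: d(DGOX,QUV)=35/8
iteration 6: select DGOX,QUV (d=35/8); attach at lengths (35/16, 35/16); label the merged cluster DGOQUVX
final tree: (((D:-47/16,X:111/16):3/4,(G:67/16,O:-19/16):33/4):35/16,((Q:7/10,U:13/10):239/24,V:157/24):35/16)
total length: 311/8

(((D:-47/16,X:111/16):3/4,(G:67/16,O:-19/16):33/4):35/16,((Q:7/10,U:13/10):239/24,V:157/24):35/16)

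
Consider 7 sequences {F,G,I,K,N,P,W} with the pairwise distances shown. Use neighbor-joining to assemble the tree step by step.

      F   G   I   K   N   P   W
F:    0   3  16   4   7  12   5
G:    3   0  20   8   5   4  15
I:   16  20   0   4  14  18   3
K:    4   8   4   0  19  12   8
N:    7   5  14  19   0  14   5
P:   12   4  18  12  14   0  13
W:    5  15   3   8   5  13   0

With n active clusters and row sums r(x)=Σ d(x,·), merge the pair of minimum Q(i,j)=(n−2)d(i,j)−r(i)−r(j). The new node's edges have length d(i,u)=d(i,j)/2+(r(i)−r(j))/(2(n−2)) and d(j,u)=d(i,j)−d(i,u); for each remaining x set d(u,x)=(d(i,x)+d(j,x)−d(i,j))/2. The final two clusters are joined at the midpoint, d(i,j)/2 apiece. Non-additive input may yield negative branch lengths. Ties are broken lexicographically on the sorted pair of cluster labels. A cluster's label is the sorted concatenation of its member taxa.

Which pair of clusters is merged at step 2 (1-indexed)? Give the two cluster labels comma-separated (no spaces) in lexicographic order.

iteration 1: select I,K (d=4, Q=-110); attach at lengths (4, 0); label the merged cluster IK
  updated: d(F,IK)=8, d(G,IK)=12, d(IK,N)=29/2, d(IK,P)=13, d(IK,W)=7/2
iteration 2: select G,P (d=4, Q=-79); attach at lengths (-1/8, 33/8); label the merged cluster GP
  updated: d(F,GP)=11/2, d(GP,IK)=21/2, d(GP,N)=15/2, d(GP,W)=12
iteration 3: select IK,W (d=7/2, Q=-103/2); attach at lengths (43/12, -1/12); label the merged cluster IKW
  updated: d(F,IKW)=19/4, d(GP,IKW)=19/2, d(IKW,N)=8
iteration 4: select F,IKW (d=19/4, Q=-30); attach at lengths (9/8, 29/8); label the merged cluster FIKW
  updated: d(FIKW,GP)=41/8, d(FIKW,N)=41/8
iteration 5: select FIKW,GP (d=41/8, Q=-71/4); attach at lengths (11/8, 15/4); label the merged cluster FGIKPW
  updated: d(FGIKPW,N)=15/4
iteration 6: select FGIKPW,N (d=15/4); attach at lengths (15/8, 15/8); label the merged cluster FGIKNPW
final tree: (((F:9/8,((I:4,K:0):43/12,W:-1/12):29/8):11/8,(G:-1/8,P:33/8):15/4):15/8,N:15/8)
total length: 201/8

G,P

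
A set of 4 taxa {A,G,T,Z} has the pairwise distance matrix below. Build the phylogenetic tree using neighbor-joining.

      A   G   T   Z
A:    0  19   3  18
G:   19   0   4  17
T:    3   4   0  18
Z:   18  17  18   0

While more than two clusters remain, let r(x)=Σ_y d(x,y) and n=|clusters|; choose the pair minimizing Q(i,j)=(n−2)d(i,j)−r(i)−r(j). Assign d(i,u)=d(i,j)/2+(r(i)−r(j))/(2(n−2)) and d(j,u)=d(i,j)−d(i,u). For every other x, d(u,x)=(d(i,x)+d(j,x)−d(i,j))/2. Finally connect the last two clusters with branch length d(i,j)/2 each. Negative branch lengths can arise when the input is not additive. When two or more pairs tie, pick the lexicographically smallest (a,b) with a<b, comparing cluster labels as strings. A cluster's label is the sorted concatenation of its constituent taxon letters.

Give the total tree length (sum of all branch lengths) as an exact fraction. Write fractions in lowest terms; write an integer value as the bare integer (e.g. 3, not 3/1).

99/4

iteration 1: select A,T (d=3, Q=-59); attach at lengths (21/4, -9/4); label the merged cluster AT
  updated: d(AT,G)=10, d(AT,Z)=33/2
iteration 2: select AT,G (d=10, Q=-87/2); attach at lengths (19/4, 21/4); label the merged cluster AGT
  updated: d(AGT,Z)=47/4
iteration 3: select AGT,Z (d=47/4); attach at lengths (47/8, 47/8); label the merged cluster AGTZ
final tree: (((A:21/4,T:-9/4):19/4,G:21/4):47/8,Z:47/8)
total length: 99/4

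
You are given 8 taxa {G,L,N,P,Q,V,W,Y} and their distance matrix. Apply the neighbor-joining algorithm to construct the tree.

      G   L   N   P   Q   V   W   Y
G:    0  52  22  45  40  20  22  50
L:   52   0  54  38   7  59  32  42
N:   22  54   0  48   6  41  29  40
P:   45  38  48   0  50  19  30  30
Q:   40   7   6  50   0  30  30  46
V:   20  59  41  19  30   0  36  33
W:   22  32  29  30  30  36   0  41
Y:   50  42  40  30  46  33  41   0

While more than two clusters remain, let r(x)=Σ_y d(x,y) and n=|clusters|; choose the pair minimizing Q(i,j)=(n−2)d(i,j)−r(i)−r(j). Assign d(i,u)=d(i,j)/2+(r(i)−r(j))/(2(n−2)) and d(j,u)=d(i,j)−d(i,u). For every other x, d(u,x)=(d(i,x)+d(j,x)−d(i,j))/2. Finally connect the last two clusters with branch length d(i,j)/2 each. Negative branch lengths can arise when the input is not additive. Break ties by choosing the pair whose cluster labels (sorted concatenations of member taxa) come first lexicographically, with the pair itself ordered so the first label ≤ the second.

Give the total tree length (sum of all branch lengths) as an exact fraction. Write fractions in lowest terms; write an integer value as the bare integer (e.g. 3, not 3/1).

iteration 1: select L,Q (d=7, Q=-451); attach at lengths (39/4, -11/4); label the merged cluster LQ
  updated: d(G,LQ)=85/2, d(LQ,N)=53/2, d(LQ,P)=81/2, d(LQ,V)=41, d(LQ,W)=55/2, d(LQ,Y)=81/2
iteration 2: select P,V (d=19, Q=-615/2); attach at lengths (47/4, 29/4); label the merged cluster PV
  updated: d(G,PV)=23, d(LQ,PV)=125/4, d(N,PV)=35, d(PV,W)=47/2, d(PV,Y)=22
iteration 3: select PV,Y (d=22, Q=-961/4); attach at lengths (117/32, 587/32); label the merged cluster PVY
  updated: d(G,PVY)=51/2, d(LQ,PVY)=199/8, d(N,PVY)=53/2, d(PVY,W)=85/4
iteration 4: select G,N (d=22, Q=-150); attach at lengths (37/3, 29/3); label the merged cluster GN
  updated: d(GN,LQ)=47/2, d(GN,PVY)=15, d(GN,W)=29/2
iteration 5: select GN,W (d=29/2, Q=-349/4); attach at lengths (75/16, 157/16); label the merged cluster GNW
  updated: d(GNW,LQ)=73/4, d(GNW,PVY)=87/8
iteration 6: select GNW,LQ (d=73/4, Q=-54); attach at lengths (17/8, 129/8); label the merged cluster GLNQW
  updated: d(GLNQW,PVY)=35/4
iteration 7: select GLNQW,PVY (d=35/4); attach at lengths (35/8, 35/8); label the merged cluster GLNPQVWY
final tree: ((((G:37/3,N:29/3):75/16,W:157/16):17/8,(L:39/4,Q:-11/4):129/8):35/8,((P:47/4,V:29/4):117/32,Y:587/32):35/8)
total length: 223/2

223/2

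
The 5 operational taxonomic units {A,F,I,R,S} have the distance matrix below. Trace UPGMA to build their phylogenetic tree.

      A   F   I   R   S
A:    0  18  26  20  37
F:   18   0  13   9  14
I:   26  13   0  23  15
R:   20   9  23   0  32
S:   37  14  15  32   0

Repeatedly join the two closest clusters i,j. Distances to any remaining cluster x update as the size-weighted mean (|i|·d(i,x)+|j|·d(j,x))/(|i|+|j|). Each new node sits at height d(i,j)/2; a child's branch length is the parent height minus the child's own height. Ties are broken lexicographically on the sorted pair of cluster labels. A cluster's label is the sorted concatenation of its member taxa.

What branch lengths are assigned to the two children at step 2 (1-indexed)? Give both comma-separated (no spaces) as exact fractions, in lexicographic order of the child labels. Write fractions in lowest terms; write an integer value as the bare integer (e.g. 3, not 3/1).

15/2,15/2

step 1: merge (F,R) at d=9; branch lengths F→9/2, R→9/2; new cluster FR
  updated: d(A,FR)=19, d(FR,I)=18, d(FR,S)=23
step 2: merge (I,S) at d=15; branch lengths I→15/2, S→15/2; new cluster IS
  updated: d(A,IS)=63/2, d(FR,IS)=41/2
step 3: merge (A,FR) at d=19; branch lengths A→19/2, FR→5; new cluster AFR
  updated: d(AFR,IS)=145/6
step 4: merge (AFR,IS) at d=145/6; branch lengths AFR→31/12, IS→55/12; new cluster AFIRS
final tree: ((A:19/2,(F:9/2,R:9/2):5):31/12,(I:15/2,S:15/2):55/12)
total length: 137/3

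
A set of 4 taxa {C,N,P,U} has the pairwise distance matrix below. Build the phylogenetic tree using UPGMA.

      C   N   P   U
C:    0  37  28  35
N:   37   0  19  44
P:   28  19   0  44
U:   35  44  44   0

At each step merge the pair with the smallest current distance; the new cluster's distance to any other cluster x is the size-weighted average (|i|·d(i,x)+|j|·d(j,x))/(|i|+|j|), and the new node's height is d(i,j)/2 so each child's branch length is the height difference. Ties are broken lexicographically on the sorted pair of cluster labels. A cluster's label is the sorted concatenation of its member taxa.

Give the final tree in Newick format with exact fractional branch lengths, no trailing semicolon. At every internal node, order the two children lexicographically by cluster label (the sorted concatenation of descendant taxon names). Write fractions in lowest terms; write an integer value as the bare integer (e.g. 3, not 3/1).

((C:65/4,(N:19/2,P:19/2):27/4):17/4,U:41/2)

step 1: merge (N,P) at d=19; branch lengths N→19/2, P→19/2; new cluster NP
  updated: d(C,NP)=65/2, d(NP,U)=44
step 2: merge (C,NP) at d=65/2; branch lengths C→65/4, NP→27/4; new cluster CNP
  updated: d(CNP,U)=41
step 3: merge (CNP,U) at d=41; branch lengths CNP→17/4, U→41/2; new cluster CNPU
final tree: ((C:65/4,(N:19/2,P:19/2):27/4):17/4,U:41/2)
total length: 267/4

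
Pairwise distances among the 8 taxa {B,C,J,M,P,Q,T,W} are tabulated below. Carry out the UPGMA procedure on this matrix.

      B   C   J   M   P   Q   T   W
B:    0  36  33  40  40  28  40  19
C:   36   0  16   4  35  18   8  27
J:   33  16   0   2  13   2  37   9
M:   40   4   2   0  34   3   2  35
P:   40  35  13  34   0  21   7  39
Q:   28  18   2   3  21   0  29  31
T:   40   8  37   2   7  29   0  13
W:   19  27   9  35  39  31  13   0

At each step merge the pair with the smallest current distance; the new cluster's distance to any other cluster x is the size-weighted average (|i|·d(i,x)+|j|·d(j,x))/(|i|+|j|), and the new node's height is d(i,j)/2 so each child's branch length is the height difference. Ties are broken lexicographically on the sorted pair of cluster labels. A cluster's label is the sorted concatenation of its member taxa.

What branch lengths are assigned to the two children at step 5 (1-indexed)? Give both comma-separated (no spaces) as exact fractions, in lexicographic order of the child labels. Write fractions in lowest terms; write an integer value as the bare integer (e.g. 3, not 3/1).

1. join J+M (d=2) ⇒ JM; edges |J|=1, |M|=1
  updated: d(B,JM)=73/2, d(C,JM)=10, d(JM,P)=47/2, d(JM,Q)=5/2, d(JM,T)=39/2, d(JM,W)=22
2. join JM+Q (d=5/2) ⇒ JMQ; edges |JM|=1/4, |Q|=5/4
  updated: d(B,JMQ)=101/3, d(C,JMQ)=38/3, d(JMQ,P)=68/3, d(JMQ,T)=68/3, d(JMQ,W)=25
3. join P+T (d=7) ⇒ PT; edges |P|=7/2, |T|=7/2
  updated: d(B,PT)=40, d(C,PT)=43/2, d(JMQ,PT)=68/3, d(PT,W)=26
4. join C+JMQ (d=38/3) ⇒ CJMQ; edges |C|=19/3, |JMQ|=61/12
  updated: d(B,CJMQ)=137/4, d(CJMQ,PT)=179/8, d(CJMQ,W)=51/2
5. join B+W (d=19) ⇒ BW; edges |B|=19/2, |W|=19/2
  updated: d(BW,CJMQ)=239/8, d(BW,PT)=33
6. join CJMQ+PT (d=179/8) ⇒ CJMPQT; edges |CJMQ|=233/48, |PT|=123/16
  updated: d(BW,CJMPQT)=371/12
7. join BW+CJMPQT (d=371/12) ⇒ BCJMPQTW; edges |BW|=143/24, |CJMPQT|=205/48
final tree: ((B:19/2,W:19/2):143/24,((C:19/3,((J:1,M:1):1/4,Q:5/4):61/12):233/48,(P:7/2,T:7/2):123/16):205/48)
total length: 1019/16

19/2,19/2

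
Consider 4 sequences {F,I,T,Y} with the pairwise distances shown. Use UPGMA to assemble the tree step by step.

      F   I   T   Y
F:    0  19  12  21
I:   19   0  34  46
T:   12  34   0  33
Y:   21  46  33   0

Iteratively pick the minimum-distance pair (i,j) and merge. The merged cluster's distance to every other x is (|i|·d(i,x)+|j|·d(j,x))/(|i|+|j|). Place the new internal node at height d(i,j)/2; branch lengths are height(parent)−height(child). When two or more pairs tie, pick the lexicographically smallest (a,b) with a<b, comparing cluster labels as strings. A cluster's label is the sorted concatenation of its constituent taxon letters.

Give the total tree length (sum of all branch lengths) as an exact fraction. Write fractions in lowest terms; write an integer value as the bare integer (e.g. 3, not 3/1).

1. join F+T (d=12) ⇒ FT; edges |F|=6, |T|=6
  updated: d(FT,I)=53/2, d(FT,Y)=27
2. join FT+I (d=53/2) ⇒ FIT; edges |FT|=29/4, |I|=53/4
  updated: d(FIT,Y)=100/3
3. join FIT+Y (d=100/3) ⇒ FITY; edges |FIT|=41/12, |Y|=50/3
final tree: (((F:6,T:6):29/4,I:53/4):41/12,Y:50/3)
total length: 631/12

631/12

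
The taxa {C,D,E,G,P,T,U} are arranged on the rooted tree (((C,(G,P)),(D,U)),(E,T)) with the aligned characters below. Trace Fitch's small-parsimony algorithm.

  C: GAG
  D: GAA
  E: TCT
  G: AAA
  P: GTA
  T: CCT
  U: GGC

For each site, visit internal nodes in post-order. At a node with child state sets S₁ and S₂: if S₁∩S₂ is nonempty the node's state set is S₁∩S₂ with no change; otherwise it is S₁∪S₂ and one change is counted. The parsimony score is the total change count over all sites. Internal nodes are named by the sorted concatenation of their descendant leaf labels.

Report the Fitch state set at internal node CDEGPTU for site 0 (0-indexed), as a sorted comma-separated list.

C,G,T

GP@0: {A} ∪ {G} = {A,G} (union, +1)
CGP@0: {G} ∩ {A,G} = {G} (intersection, +0)
DU@0: {G} ∩ {G} = {G} (intersection, +0)
CDGPU@0: {G} ∩ {G} = {G} (intersection, +0)
ET@0: {T} ∪ {C} = {C,T} (union, +1)
CDEGPTU@0: {G} ∪ {C,T} = {C,G,T} (union, +1)
GP@1: {A} ∪ {T} = {A,T} (union, +1)
CGP@1: {A} ∩ {A,T} = {A} (intersection, +0)
DU@1: {A} ∪ {G} = {A,G} (union, +1)
CDGPU@1: {A} ∩ {A,G} = {A} (intersection, +0)
ET@1: {C} ∩ {C} = {C} (intersection, +0)
CDEGPTU@1: {A} ∪ {C} = {A,C} (union, +1)
GP@2: {A} ∩ {A} = {A} (intersection, +0)
CGP@2: {G} ∪ {A} = {A,G} (union, +1)
DU@2: {A} ∪ {C} = {A,C} (union, +1)
CDGPU@2: {A,G} ∩ {A,C} = {A} (intersection, +0)
ET@2: {T} ∩ {T} = {T} (intersection, +0)
CDEGPTU@2: {A} ∪ {T} = {A,T} (union, +1)
per-site changes: [3, 3, 3]; total = 9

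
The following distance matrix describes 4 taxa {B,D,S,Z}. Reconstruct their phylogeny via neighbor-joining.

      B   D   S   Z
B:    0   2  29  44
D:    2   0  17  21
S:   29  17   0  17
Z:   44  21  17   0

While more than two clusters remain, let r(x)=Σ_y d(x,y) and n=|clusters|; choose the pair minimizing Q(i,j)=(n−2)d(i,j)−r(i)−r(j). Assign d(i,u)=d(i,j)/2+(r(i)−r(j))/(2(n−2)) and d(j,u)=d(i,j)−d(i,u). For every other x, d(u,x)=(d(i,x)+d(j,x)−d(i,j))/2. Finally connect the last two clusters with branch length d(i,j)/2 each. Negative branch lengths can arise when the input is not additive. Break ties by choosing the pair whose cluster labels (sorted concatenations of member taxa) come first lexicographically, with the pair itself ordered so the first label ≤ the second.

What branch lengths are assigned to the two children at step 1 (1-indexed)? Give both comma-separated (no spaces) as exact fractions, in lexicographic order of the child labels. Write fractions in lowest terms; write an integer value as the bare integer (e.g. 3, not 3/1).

39/4,-31/4

1. join B+D (d=2, Q=-111) ⇒ BD; edges |B|=39/4, |D|=-31/4
  updated: d(BD,S)=22, d(BD,Z)=63/2
2. join BD+S (d=22, Q=-141/2) ⇒ BDS; edges |BD|=73/4, |S|=15/4
  updated: d(BDS,Z)=53/4
3. join BDS+Z (d=53/4) ⇒ BDSZ; edges |BDS|=53/8, |Z|=53/8
final tree: (((B:39/4,D:-31/4):73/4,S:15/4):53/8,Z:53/8)
total length: 149/4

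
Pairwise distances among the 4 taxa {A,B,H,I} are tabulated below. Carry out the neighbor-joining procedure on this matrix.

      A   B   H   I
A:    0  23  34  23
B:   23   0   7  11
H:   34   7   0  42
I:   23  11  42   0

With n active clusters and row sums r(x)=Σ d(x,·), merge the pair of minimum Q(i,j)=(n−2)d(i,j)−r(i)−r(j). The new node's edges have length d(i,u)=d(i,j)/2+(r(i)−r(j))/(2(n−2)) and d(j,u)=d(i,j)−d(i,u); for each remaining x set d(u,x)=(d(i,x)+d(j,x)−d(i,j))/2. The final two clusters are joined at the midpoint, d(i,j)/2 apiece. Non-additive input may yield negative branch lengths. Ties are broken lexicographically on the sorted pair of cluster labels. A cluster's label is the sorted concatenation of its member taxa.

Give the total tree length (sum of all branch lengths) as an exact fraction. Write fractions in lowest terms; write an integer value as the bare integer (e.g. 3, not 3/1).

85/2

1. join A+I (d=23, Q=-110) ⇒ AI; edges |A|=25/2, |I|=21/2
  updated: d(AI,B)=11/2, d(AI,H)=53/2
2. join AI+B (d=11/2, Q=-39) ⇒ ABI; edges |AI|=25/2, |B|=-7
  updated: d(ABI,H)=14
3. join ABI+H (d=14) ⇒ ABHI; edges |ABI|=7, |H|=7
final tree: (((A:25/2,I:21/2):25/2,B:-7):7,H:7)
total length: 85/2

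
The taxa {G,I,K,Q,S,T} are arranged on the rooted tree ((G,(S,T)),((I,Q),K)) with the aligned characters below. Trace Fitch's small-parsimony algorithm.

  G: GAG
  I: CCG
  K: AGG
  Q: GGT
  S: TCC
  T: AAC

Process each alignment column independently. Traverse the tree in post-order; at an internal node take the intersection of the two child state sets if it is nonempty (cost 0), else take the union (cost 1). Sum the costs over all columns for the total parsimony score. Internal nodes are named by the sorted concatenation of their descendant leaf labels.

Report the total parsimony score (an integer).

ST@0: {T} ∪ {A} = {A,T} (union, +1)
GST@0: {G} ∪ {A,T} = {A,G,T} (union, +1)
IQ@0: {C} ∪ {G} = {C,G} (union, +1)
IKQ@0: {C,G} ∪ {A} = {A,C,G} (union, +1)
GIKQST@0: {A,G,T} ∩ {A,C,G} = {A,G} (intersection, +0)
ST@1: {C} ∪ {A} = {A,C} (union, +1)
GST@1: {A} ∩ {A,C} = {A} (intersection, +0)
IQ@1: {C} ∪ {G} = {C,G} (union, +1)
IKQ@1: {C,G} ∩ {G} = {G} (intersection, +0)
GIKQST@1: {A} ∪ {G} = {A,G} (union, +1)
ST@2: {C} ∩ {C} = {C} (intersection, +0)
GST@2: {G} ∪ {C} = {C,G} (union, +1)
IQ@2: {G} ∪ {T} = {G,T} (union, +1)
IKQ@2: {G,T} ∩ {G} = {G} (intersection, +0)
GIKQST@2: {C,G} ∩ {G} = {G} (intersection, +0)
per-site changes: [4, 3, 2]; total = 9

9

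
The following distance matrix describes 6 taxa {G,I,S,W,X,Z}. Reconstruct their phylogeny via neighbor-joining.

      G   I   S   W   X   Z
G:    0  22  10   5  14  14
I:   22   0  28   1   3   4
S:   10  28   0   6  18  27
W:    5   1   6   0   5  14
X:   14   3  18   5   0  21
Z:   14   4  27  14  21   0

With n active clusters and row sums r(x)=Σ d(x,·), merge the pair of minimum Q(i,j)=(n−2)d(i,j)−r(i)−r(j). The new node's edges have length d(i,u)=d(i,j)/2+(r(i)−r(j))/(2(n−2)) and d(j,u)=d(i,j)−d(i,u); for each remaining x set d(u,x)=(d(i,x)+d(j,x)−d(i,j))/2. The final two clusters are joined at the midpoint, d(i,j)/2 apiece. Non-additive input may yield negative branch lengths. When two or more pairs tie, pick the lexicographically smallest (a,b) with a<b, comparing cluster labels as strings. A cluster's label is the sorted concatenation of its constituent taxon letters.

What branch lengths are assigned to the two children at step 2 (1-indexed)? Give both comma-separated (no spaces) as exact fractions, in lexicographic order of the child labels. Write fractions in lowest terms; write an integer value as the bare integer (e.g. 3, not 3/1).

1. join I+Z (d=4, Q=-122) ⇒ IZ; edges |I|=-3/4, |Z|=19/4
  updated: d(G,IZ)=16, d(IZ,S)=51/2, d(IZ,W)=11/2, d(IZ,X)=10
2. join G+S (d=10, Q=-149/2) ⇒ GS; edges |G|=31/12, |S|=89/12
  updated: d(GS,IZ)=63/4, d(GS,W)=1/2, d(GS,X)=11
3. join GS+W (d=1/2, Q=-149/4) ⇒ GSW; edges |GS|=69/16, |W|=-61/16
  updated: d(GSW,IZ)=83/8, d(GSW,X)=31/4
4. join GSW+IZ (d=83/8, Q=-225/8) ⇒ GISWZ; edges |GSW|=65/16, |IZ|=101/16
  updated: d(GISWZ,X)=59/16
5. join GISWZ+X (d=59/16) ⇒ GISWXZ; edges |GISWZ|=59/32, |X|=59/32
final tree: ((((G:31/12,S:89/12):69/16,W:-61/16):65/16,(I:-3/4,Z:19/4):101/16):59/32,X:59/32)
total length: 457/16

31/12,89/12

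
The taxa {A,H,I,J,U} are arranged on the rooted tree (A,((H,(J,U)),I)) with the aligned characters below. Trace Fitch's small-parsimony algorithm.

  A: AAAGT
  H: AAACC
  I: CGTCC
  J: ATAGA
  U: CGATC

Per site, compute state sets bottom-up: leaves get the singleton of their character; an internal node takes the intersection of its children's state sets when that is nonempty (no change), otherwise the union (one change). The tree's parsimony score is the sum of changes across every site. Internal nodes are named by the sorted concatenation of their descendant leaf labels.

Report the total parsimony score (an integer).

11

site 0, node JU: J={A} ∪ U={C} → {A,C} (+1)
site 0, node HJU: H={A} ∩ JU={A,C} → {A} (+0)
site 0, node HIJU: HJU={A} ∪ I={C} → {A,C} (+1)
site 0, node AHIJU: A={A} ∩ HIJU={A,C} → {A} (+0)
site 1, node JU: J={T} ∪ U={G} → {G,T} (+1)
site 1, node HJU: H={A} ∪ JU={G,T} → {A,G,T} (+1)
site 1, node HIJU: HJU={A,G,T} ∩ I={G} → {G} (+0)
site 1, node AHIJU: A={A} ∪ HIJU={G} → {A,G} (+1)
site 2, node JU: J={A} ∩ U={A} → {A} (+0)
site 2, node HJU: H={A} ∩ JU={A} → {A} (+0)
site 2, node HIJU: HJU={A} ∪ I={T} → {A,T} (+1)
site 2, node AHIJU: A={A} ∩ HIJU={A,T} → {A} (+0)
site 3, node JU: J={G} ∪ U={T} → {G,T} (+1)
site 3, node HJU: H={C} ∪ JU={G,T} → {C,G,T} (+1)
site 3, node HIJU: HJU={C,G,T} ∩ I={C} → {C} (+0)
site 3, node AHIJU: A={G} ∪ HIJU={C} → {C,G} (+1)
site 4, node JU: J={A} ∪ U={C} → {A,C} (+1)
site 4, node HJU: H={C} ∩ JU={A,C} → {C} (+0)
site 4, node HIJU: HJU={C} ∩ I={C} → {C} (+0)
site 4, node AHIJU: A={T} ∪ HIJU={C} → {C,T} (+1)
per-site changes: [2, 3, 1, 3, 2]; total = 11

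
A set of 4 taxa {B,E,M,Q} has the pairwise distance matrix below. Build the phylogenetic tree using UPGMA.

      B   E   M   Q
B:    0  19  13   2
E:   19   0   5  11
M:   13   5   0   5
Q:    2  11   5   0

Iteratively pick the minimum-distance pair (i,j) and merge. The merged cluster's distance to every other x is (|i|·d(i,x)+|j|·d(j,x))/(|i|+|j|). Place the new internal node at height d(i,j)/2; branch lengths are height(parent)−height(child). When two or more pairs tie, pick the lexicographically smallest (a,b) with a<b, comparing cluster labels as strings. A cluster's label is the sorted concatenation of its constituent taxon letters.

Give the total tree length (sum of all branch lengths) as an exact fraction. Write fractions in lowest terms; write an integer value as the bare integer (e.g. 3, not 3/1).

1. join B+Q (d=2) ⇒ BQ; edges |B|=1, |Q|=1
  updated: d(BQ,E)=15, d(BQ,M)=9
2. join E+M (d=5) ⇒ EM; edges |E|=5/2, |M|=5/2
  updated: d(BQ,EM)=12
3. join BQ+EM (d=12) ⇒ BEMQ; edges |BQ|=5, |EM|=7/2
final tree: ((B:1,Q:1):5,(E:5/2,M:5/2):7/2)
total length: 31/2

31/2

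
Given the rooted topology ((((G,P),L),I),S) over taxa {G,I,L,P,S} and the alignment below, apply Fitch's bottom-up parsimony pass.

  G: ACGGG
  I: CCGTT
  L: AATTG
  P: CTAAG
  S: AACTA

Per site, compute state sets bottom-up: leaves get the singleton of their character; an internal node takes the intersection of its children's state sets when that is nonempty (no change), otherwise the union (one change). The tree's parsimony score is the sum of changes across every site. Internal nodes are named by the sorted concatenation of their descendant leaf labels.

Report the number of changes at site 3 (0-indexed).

[col 0] GP: children G:{A}, P:{C} ∪→ {A,C}; cost 1
[col 0] GLP: children GP:{A,C}, L:{A} ∩→ {A}; cost 0
[col 0] GILP: children GLP:{A}, I:{C} ∪→ {A,C}; cost 1
[col 0] GILPS: children GILP:{A,C}, S:{A} ∩→ {A}; cost 0
[col 1] GP: children G:{C}, P:{T} ∪→ {C,T}; cost 1
[col 1] GLP: children GP:{C,T}, L:{A} ∪→ {A,C,T}; cost 1
[col 1] GILP: children GLP:{A,C,T}, I:{C} ∩→ {C}; cost 0
[col 1] GILPS: children GILP:{C}, S:{A} ∪→ {A,C}; cost 1
[col 2] GP: children G:{G}, P:{A} ∪→ {A,G}; cost 1
[col 2] GLP: children GP:{A,G}, L:{T} ∪→ {A,G,T}; cost 1
[col 2] GILP: children GLP:{A,G,T}, I:{G} ∩→ {G}; cost 0
[col 2] GILPS: children GILP:{G}, S:{C} ∪→ {C,G}; cost 1
[col 3] GP: children G:{G}, P:{A} ∪→ {A,G}; cost 1
[col 3] GLP: children GP:{A,G}, L:{T} ∪→ {A,G,T}; cost 1
[col 3] GILP: children GLP:{A,G,T}, I:{T} ∩→ {T}; cost 0
[col 3] GILPS: children GILP:{T}, S:{T} ∩→ {T}; cost 0
[col 4] GP: children G:{G}, P:{G} ∩→ {G}; cost 0
[col 4] GLP: children GP:{G}, L:{G} ∩→ {G}; cost 0
[col 4] GILP: children GLP:{G}, I:{T} ∪→ {G,T}; cost 1
[col 4] GILPS: children GILP:{G,T}, S:{A} ∪→ {A,G,T}; cost 1
per-site changes: [2, 3, 3, 2, 2]; total = 12

2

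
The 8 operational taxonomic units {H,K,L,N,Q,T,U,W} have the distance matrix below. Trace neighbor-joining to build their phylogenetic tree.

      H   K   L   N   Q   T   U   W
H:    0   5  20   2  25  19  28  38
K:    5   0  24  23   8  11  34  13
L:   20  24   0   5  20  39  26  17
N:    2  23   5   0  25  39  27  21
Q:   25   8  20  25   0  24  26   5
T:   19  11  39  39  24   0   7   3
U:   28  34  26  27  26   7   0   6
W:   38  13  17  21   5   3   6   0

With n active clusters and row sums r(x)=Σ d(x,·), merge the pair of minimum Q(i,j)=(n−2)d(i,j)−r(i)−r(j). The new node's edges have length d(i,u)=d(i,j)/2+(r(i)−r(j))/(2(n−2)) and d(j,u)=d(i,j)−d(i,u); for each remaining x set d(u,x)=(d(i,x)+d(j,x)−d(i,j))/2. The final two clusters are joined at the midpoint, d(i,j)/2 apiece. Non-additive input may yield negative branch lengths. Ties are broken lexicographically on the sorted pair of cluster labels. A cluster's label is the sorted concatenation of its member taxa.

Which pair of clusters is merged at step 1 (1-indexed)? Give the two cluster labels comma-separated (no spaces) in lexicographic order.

step 1: merge (H,N) at d=2, Q=-267; branch lengths H→7/12, N→17/12; new cluster HN
  updated: d(HN,K)=13, d(HN,L)=23/2, d(HN,Q)=24, d(HN,T)=28, d(HN,U)=53/2, d(HN,W)=57/2
step 2: merge (HN,L) at d=23/2, Q=-423/2; branch lengths HN→103/20, L→127/20; new cluster HLN
  updated: d(HLN,K)=51/4, d(HLN,Q)=65/4, d(HLN,T)=111/4, d(HLN,U)=41/2, d(HLN,W)=17
step 3: merge (T,U) at d=7, Q=-553/4; branch lengths T→29/32, U→195/32; new cluster TU
  updated: d(HLN,TU)=165/8, d(K,TU)=19, d(Q,TU)=43/2, d(TU,W)=1
step 4: merge (TU,W) at d=1, Q=-761/8; branch lengths TU→233/48, W→-185/48; new cluster TUW
  updated: d(HLN,TUW)=293/16, d(K,TUW)=31/2, d(Q,TUW)=51/4
step 5: merge (HLN,K) at d=51/4, Q=-929/16; branch lengths HLN→585/64, K→231/64; new cluster HKLN
  updated: d(HKLN,Q)=23/4, d(HKLN,TUW)=337/32
step 6: merge (HKLN,Q) at d=23/4, Q=-929/32; branch lengths HKLN→113/64, Q→255/64; new cluster HKLNQ
  updated: d(HKLNQ,TUW)=561/64
step 7: merge (HKLNQ,TUW) at d=561/64; branch lengths HKLNQ→561/128, TUW→561/128; new cluster HKLNQTUW
final tree: (((((H:7/12,N:17/12):103/20,L:127/20):585/64,K:231/64):113/64,Q:255/64):561/128,((T:29/32,U:195/32):233/48,W:-185/48):561/128)
total length: 3121/64

H,N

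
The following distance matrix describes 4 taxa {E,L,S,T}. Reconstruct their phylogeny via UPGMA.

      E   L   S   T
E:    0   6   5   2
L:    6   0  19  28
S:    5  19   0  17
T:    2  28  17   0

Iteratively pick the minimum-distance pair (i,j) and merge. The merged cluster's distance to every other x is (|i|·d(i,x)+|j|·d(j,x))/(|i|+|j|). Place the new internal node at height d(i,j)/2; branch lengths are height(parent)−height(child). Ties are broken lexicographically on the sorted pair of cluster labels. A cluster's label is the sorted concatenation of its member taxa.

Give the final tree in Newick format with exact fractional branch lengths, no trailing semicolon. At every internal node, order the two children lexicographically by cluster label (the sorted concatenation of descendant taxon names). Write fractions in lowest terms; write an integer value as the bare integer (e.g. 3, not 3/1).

(((E:1,T:1):9/2,S:11/2):10/3,L:53/6)

step 1: merge (E,T) at d=2; branch lengths E→1, T→1; new cluster ET
  updated: d(ET,L)=17, d(ET,S)=11
step 2: merge (ET,S) at d=11; branch lengths ET→9/2, S→11/2; new cluster EST
  updated: d(EST,L)=53/3
step 3: merge (EST,L) at d=53/3; branch lengths EST→10/3, L→53/6; new cluster ELST
final tree: (((E:1,T:1):9/2,S:11/2):10/3,L:53/6)
total length: 145/6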